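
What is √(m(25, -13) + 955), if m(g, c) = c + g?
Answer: √967 ≈ 31.097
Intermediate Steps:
√(m(25, -13) + 955) = √((-13 + 25) + 955) = √(12 + 955) = √967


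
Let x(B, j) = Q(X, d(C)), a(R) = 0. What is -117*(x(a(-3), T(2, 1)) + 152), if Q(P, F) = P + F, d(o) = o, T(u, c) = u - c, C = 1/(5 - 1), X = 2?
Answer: -72189/4 ≈ -18047.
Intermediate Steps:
C = 1/4 ≈ 0.25000
Q(P, F) = F + P
x(B, j) = 9/4 (x(B, j) = 1/4 + 2 = 9/4)
-117*(x(a(-3), T(2, 1)) + 152) = -117*(9/4 + 152) = -117*617/4 = -72189/4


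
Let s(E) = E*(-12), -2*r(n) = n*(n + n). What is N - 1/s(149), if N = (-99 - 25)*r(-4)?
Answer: 3547393/1788 ≈ 1984.0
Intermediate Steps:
r(n) = -n**2 (r(n) = -n*(n + n)/2 = -n*2*n/2 = -n**2)
s(E) = -12*E
N = 1984 (N = (-99 - 25)*(-1*(-4)**2) = -(-124)*16 = -124*(-16) = 1984)
N - 1/s(149) = 1984 - 1/((-12*149)) = 1984 - 1/(-1788) = 1984 - 1*(-1/1788) = 1984 + 1/1788 = 3547393/1788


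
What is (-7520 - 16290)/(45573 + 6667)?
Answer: -2381/5224 ≈ -0.45578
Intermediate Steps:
(-7520 - 16290)/(45573 + 6667) = -23810/52240 = -23810*1/52240 = -2381/5224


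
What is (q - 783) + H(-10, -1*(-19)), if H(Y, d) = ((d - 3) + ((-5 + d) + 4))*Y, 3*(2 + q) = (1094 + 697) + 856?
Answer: -728/3 ≈ -242.67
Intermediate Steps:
q = 2641/3 (q = -2 + ((1094 + 697) + 856)/3 = -2 + (1791 + 856)/3 = -2 + (⅓)*2647 = -2 + 2647/3 = 2641/3 ≈ 880.33)
H(Y, d) = Y*(-4 + 2*d) (H(Y, d) = ((-3 + d) + (-1 + d))*Y = (-4 + 2*d)*Y = Y*(-4 + 2*d))
(q - 783) + H(-10, -1*(-19)) = (2641/3 - 783) + 2*(-10)*(-2 - 1*(-19)) = 292/3 + 2*(-10)*(-2 + 19) = 292/3 + 2*(-10)*17 = 292/3 - 340 = -728/3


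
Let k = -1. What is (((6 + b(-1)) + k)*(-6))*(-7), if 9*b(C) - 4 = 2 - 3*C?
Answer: 252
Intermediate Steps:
b(C) = 2/3 - C/3 (b(C) = 4/9 + (2 - 3*C)/9 = 4/9 + (2/9 - C/3) = 2/3 - C/3)
(((6 + b(-1)) + k)*(-6))*(-7) = (((6 + (2/3 - 1/3*(-1))) - 1)*(-6))*(-7) = (((6 + (2/3 + 1/3)) - 1)*(-6))*(-7) = (((6 + 1) - 1)*(-6))*(-7) = ((7 - 1)*(-6))*(-7) = (6*(-6))*(-7) = -36*(-7) = 252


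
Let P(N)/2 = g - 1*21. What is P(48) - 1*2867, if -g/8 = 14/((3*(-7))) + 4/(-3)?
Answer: -2877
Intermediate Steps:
g = 16 (g = -8*(14/((3*(-7))) + 4/(-3)) = -8*(14/(-21) + 4*(-⅓)) = -8*(14*(-1/21) - 4/3) = -8*(-⅔ - 4/3) = -8*(-2) = 16)
P(N) = -10 (P(N) = 2*(16 - 1*21) = 2*(16 - 21) = 2*(-5) = -10)
P(48) - 1*2867 = -10 - 1*2867 = -10 - 2867 = -2877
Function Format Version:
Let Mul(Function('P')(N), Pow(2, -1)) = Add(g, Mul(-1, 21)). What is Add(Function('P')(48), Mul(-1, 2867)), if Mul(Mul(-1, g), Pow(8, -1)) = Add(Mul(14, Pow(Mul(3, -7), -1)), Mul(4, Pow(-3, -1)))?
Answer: -2877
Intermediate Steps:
g = 16 (g = Mul(-8, Add(Mul(14, Pow(Mul(3, -7), -1)), Mul(4, Pow(-3, -1)))) = Mul(-8, Add(Mul(14, Pow(-21, -1)), Mul(4, Rational(-1, 3)))) = Mul(-8, Add(Mul(14, Rational(-1, 21)), Rational(-4, 3))) = Mul(-8, Add(Rational(-2, 3), Rational(-4, 3))) = Mul(-8, -2) = 16)
Function('P')(N) = -10 (Function('P')(N) = Mul(2, Add(16, Mul(-1, 21))) = Mul(2, Add(16, -21)) = Mul(2, -5) = -10)
Add(Function('P')(48), Mul(-1, 2867)) = Add(-10, Mul(-1, 2867)) = Add(-10, -2867) = -2877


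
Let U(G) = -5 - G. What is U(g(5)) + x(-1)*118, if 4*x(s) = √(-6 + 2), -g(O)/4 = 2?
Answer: 3 + 59*I ≈ 3.0 + 59.0*I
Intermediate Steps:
g(O) = -8 (g(O) = -4*2 = -8)
x(s) = I/2 (x(s) = √(-6 + 2)/4 = √(-4)/4 = (2*I)/4 = I/2)
U(g(5)) + x(-1)*118 = (-5 - 1*(-8)) + (I/2)*118 = (-5 + 8) + 59*I = 3 + 59*I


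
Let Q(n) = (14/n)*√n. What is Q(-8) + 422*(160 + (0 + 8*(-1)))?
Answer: 64144 - 7*I*√2/2 ≈ 64144.0 - 4.9497*I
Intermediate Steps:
Q(n) = 14/√n
Q(-8) + 422*(160 + (0 + 8*(-1))) = 14/√(-8) + 422*(160 + (0 + 8*(-1))) = 14*(-I*√2/4) + 422*(160 + (0 - 8)) = -7*I*√2/2 + 422*(160 - 8) = -7*I*√2/2 + 422*152 = -7*I*√2/2 + 64144 = 64144 - 7*I*√2/2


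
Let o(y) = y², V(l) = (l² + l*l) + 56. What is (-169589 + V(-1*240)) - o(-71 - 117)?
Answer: -89677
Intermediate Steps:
V(l) = 56 + 2*l² (V(l) = (l² + l²) + 56 = 2*l² + 56 = 56 + 2*l²)
(-169589 + V(-1*240)) - o(-71 - 117) = (-169589 + (56 + 2*(-1*240)²)) - (-71 - 117)² = (-169589 + (56 + 2*(-240)²)) - 1*(-188)² = (-169589 + (56 + 2*57600)) - 1*35344 = (-169589 + (56 + 115200)) - 35344 = (-169589 + 115256) - 35344 = -54333 - 35344 = -89677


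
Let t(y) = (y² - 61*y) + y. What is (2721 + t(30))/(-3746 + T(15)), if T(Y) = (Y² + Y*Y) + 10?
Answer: -1821/3286 ≈ -0.55417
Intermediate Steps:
T(Y) = 10 + 2*Y² (T(Y) = (Y² + Y²) + 10 = 2*Y² + 10 = 10 + 2*Y²)
t(y) = y² - 60*y
(2721 + t(30))/(-3746 + T(15)) = (2721 + 30*(-60 + 30))/(-3746 + (10 + 2*15²)) = (2721 + 30*(-30))/(-3746 + (10 + 2*225)) = (2721 - 900)/(-3746 + (10 + 450)) = 1821/(-3746 + 460) = 1821/(-3286) = 1821*(-1/3286) = -1821/3286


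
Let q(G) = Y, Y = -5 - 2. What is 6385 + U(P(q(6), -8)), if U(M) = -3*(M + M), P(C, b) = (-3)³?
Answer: 6547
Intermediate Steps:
Y = -7
q(G) = -7
P(C, b) = -27
U(M) = -6*M
6385 + U(P(q(6), -8)) = 6385 - 6*(-27) = 6385 + 162 = 6547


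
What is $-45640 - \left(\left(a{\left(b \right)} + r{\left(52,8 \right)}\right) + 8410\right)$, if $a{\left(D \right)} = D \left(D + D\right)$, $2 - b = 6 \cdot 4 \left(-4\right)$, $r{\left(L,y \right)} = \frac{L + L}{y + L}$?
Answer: $- \frac{1098896}{15} \approx -73260.0$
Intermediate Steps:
$r{\left(L,y \right)} = \frac{2 L}{L + y}$
$b = 98$ ($b = 2 - 6 \cdot 4 \left(-4\right) = 2 - 6 \left(-16\right) = 2 - -96 = 2 + 96 = 98$)
$a{\left(D \right)} = 2 D^{2}$ ($a{\left(D \right)} = D 2 D = 2 D^{2}$)
$-45640 - \left(\left(a{\left(b \right)} + r{\left(52,8 \right)}\right) + 8410\right) = -45640 - \left(\left(2 \cdot 98^{2} + 2 \cdot 52 \frac{1}{52 + 8}\right) + 8410\right) = -45640 - \left(\left(2 \cdot 9604 + 2 \cdot 52 \cdot \frac{1}{60}\right) + 8410\right) = -45640 - \left(\left(19208 + 2 \cdot 52 \cdot \frac{1}{60}\right) + 8410\right) = -45640 - \left(\left(19208 + \frac{26}{15}\right) + 8410\right) = -45640 - \left(\frac{288146}{15} + 8410\right) = -45640 - \frac{414296}{15} = - \frac{1098896}{15}$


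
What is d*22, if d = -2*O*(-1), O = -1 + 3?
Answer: 88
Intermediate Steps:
O = 2
d = 4 (d = -2*2*(-1) = -4*(-1) = 4)
d*22 = 4*22 = 88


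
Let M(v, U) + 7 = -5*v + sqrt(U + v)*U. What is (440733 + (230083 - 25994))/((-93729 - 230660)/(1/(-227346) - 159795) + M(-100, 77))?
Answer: 210640756125649163277612691057/251696076852611921504775228 - 32764351990225428214043082527*I*sqrt(23)/251696076852611921504775228 ≈ 836.89 - 624.29*I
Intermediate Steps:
M(v, U) = -7 - 5*v + U*sqrt(U + v) (M(v, U) = -7 + (-5*v + sqrt(U + v)*U) = -7 + (-5*v + U*sqrt(U + v)) = -7 - 5*v + U*sqrt(U + v))
(440733 + (230083 - 25994))/((-93729 - 230660)/(1/(-227346) - 159795) + M(-100, 77)) = (440733 + (230083 - 25994))/((-93729 - 230660)/(1/(-227346) - 159795) + (-7 - 5*(-100) + 77*sqrt(77 - 100))) = (440733 + 204089)/(-324389/(-1/227346 - 159795) + (-7 + 500 + 77*sqrt(-23))) = 644822/(-324389/(-36328754071/227346) + (-7 + 500 + 77*(I*sqrt(23)))) = 644822/(-324389*(-227346/36328754071) + (-7 + 500 + 77*I*sqrt(23))) = 644822/(73748541594/36328754071 + (493 + 77*I*sqrt(23))) = 644822/(17983824298597/36328754071 + 77*I*sqrt(23))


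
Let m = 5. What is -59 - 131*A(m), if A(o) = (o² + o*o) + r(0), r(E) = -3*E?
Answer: -6609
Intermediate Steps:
A(o) = 2*o² (A(o) = (o² + o*o) - 3*0 = (o² + o²) + 0 = 2*o² + 0 = 2*o²)
-59 - 131*A(m) = -59 - 262*5² = -59 - 262*25 = -59 - 131*50 = -59 - 6550 = -6609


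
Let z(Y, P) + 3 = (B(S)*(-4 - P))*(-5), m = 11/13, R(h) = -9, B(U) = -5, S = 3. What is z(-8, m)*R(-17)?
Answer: 14526/13 ≈ 1117.4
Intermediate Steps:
m = 11/13 (m = 11*(1/13) = 11/13 ≈ 0.84615)
z(Y, P) = -103 - 25*P (z(Y, P) = -3 - 5*(-4 - P)*(-5) = -3 + (20 + 5*P)*(-5) = -3 + (-100 - 25*P) = -103 - 25*P)
z(-8, m)*R(-17) = (-103 - 25*11/13)*(-9) = (-103 - 275/13)*(-9) = -1614/13*(-9) = 14526/13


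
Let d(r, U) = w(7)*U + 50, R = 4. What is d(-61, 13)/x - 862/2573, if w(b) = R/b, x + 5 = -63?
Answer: -722329/612374 ≈ -1.1796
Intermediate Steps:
x = -68 (x = -5 - 63 = -68)
w(b) = 4/b
d(r, U) = 50 + 4*U/7 (d(r, U) = (4/7)*U + 50 = (4*(⅐))*U + 50 = 4*U/7 + 50 = 50 + 4*U/7)
d(-61, 13)/x - 862/2573 = (50 + (4/7)*13)/(-68) - 862/2573 = (50 + 52/7)*(-1/68) - 862*1/2573 = (402/7)*(-1/68) - 862/2573 = -201/238 - 862/2573 = -722329/612374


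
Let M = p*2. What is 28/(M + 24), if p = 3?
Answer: 14/15 ≈ 0.93333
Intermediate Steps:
M = 6 (M = 3*2 = 6)
28/(M + 24) = 28/(6 + 24) = 28/30 = 28*(1/30) = 14/15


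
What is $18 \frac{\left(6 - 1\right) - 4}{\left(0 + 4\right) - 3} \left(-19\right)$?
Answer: $-342$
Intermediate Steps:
$18 \frac{\left(6 - 1\right) - 4}{\left(0 + 4\right) - 3} \left(-19\right) = 18 \frac{\left(6 - 1\right) - 4}{4 - 3} \left(-19\right) = 18 \frac{5 - 4}{1} \left(-19\right) = 18 \cdot 1 \cdot 1 \left(-19\right) = 18 \cdot 1 \left(-19\right) = 18 \left(-19\right) = -342$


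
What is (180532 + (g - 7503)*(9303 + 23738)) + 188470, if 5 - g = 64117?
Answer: -2365862213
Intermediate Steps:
g = -64112 (g = 5 - 1*64117 = 5 - 64117 = -64112)
(180532 + (g - 7503)*(9303 + 23738)) + 188470 = (180532 + (-64112 - 7503)*(9303 + 23738)) + 188470 = (180532 - 71615*33041) + 188470 = (180532 - 2366231215) + 188470 = -2366050683 + 188470 = -2365862213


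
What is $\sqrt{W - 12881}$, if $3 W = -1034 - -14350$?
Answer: $\frac{i \sqrt{75981}}{3} \approx 91.882 i$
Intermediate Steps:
$W = \frac{13316}{3}$ ($W = \frac{-1034 - -14350}{3} = \frac{-1034 + 14350}{3} = \frac{1}{3} \cdot 13316 = \frac{13316}{3} \approx 4438.7$)
$\sqrt{W - 12881} = \sqrt{\frac{13316}{3} - 12881} = \sqrt{- \frac{25327}{3}} = \frac{i \sqrt{75981}}{3}$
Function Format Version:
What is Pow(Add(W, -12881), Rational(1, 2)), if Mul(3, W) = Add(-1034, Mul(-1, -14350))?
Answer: Mul(Rational(1, 3), I, Pow(75981, Rational(1, 2))) ≈ Mul(91.882, I)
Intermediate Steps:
W = Rational(13316, 3) (W = Mul(Rational(1, 3), Add(-1034, Mul(-1, -14350))) = Mul(Rational(1, 3), Add(-1034, 14350)) = Mul(Rational(1, 3), 13316) = Rational(13316, 3) ≈ 4438.7)
Pow(Add(W, -12881), Rational(1, 2)) = Pow(Add(Rational(13316, 3), -12881), Rational(1, 2)) = Pow(Rational(-25327, 3), Rational(1, 2)) = Mul(Rational(1, 3), I, Pow(75981, Rational(1, 2)))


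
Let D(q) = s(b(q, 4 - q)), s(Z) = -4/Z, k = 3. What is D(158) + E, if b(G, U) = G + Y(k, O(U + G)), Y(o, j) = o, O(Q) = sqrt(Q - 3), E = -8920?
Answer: -1436124/161 ≈ -8920.0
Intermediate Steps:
O(Q) = sqrt(-3 + Q)
b(G, U) = 3 + G (b(G, U) = G + 3 = 3 + G)
D(q) = -4/(3 + q)
D(158) + E = -4/(3 + 158) - 8920 = -4/161 - 8920 = -1436124/161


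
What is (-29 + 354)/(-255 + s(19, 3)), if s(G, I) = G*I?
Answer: -325/198 ≈ -1.6414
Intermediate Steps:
(-29 + 354)/(-255 + s(19, 3)) = (-29 + 354)/(-255 + 19*3) = 325/(-255 + 57) = 325/(-198) = 325*(-1/198) = -325/198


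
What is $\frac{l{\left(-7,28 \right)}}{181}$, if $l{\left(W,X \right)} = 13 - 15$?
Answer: $- \frac{2}{181} \approx -0.01105$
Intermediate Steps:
$l{\left(W,X \right)} = -2$
$\frac{l{\left(-7,28 \right)}}{181} = - \frac{2}{181}$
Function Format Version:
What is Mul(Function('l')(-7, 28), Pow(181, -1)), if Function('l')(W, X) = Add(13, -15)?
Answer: Rational(-2, 181) ≈ -0.011050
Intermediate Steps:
Function('l')(W, X) = -2
Mul(Function('l')(-7, 28), Pow(181, -1)) = Mul(-2, Pow(181, -1)) = Mul(-2, Rational(1, 181)) = Rational(-2, 181)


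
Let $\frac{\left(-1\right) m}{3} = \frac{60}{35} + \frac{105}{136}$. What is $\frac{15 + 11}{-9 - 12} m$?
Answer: $\frac{30771}{3332} \approx 9.235$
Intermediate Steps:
$m = - \frac{7101}{952}$ ($m = - 3 \left(\frac{60}{35} + \frac{105}{136}\right) = - 3 \left(60 \cdot \frac{1}{35} + 105 \cdot \frac{1}{136}\right) = - 3 \left(\frac{12}{7} + \frac{105}{136}\right) = \left(-3\right) \frac{2367}{952} = - \frac{7101}{952} \approx -7.459$)
$\frac{15 + 11}{-9 - 12} m = \frac{15 + 11}{-9 - 12} \left(- \frac{7101}{952}\right) = \frac{26}{-21} \left(- \frac{7101}{952}\right) = 26 \left(- \frac{1}{21}\right) \left(- \frac{7101}{952}\right) = \left(- \frac{26}{21}\right) \left(- \frac{7101}{952}\right) = \frac{30771}{3332}$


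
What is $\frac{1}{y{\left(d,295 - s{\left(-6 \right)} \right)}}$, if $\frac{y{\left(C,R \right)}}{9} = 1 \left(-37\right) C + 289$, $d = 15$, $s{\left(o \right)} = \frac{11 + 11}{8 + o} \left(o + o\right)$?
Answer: $- \frac{1}{2394} \approx -0.00041771$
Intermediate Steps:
$s{\left(o \right)} = \frac{44 o}{8 + o}$ ($s{\left(o \right)} = \frac{22}{8 + o} 2 o = \frac{44 o}{8 + o}$)
$y{\left(C,R \right)} = 2601 - 333 C$ ($y{\left(C,R \right)} = 9 \left(1 \left(-37\right) C + 289\right) = 9 \left(- 37 C + 289\right) = 9 \left(289 - 37 C\right) = 2601 - 333 C$)
$\frac{1}{y{\left(d,295 - s{\left(-6 \right)} \right)}} = \frac{1}{2601 - 4995} = \frac{1}{-2394} = - \frac{1}{2394}$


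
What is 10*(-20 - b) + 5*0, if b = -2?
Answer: -180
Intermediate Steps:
10*(-20 - b) + 5*0 = 10*(-20 - 1*(-2)) + 5*0 = 10*(-20 + 2) + 0 = 10*(-18) + 0 = -180 + 0 = -180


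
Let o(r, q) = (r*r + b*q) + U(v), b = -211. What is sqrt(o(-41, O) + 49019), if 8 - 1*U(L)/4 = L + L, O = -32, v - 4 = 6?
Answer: 2*sqrt(14351) ≈ 239.59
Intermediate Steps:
v = 10 (v = 4 + 6 = 10)
U(L) = 32 - 8*L (U(L) = 32 - 4*(L + L) = 32 - 8*L)
o(r, q) = -48 + r**2 - 211*q (o(r, q) = (r*r - 211*q) + (32 - 8*10) = (r**2 - 211*q) + (32 - 80) = (r**2 - 211*q) - 48 = -48 + r**2 - 211*q)
sqrt(o(-41, O) + 49019) = sqrt((-48 + (-41)**2 - 211*(-32)) + 49019) = sqrt((-48 + 1681 + 6752) + 49019) = sqrt(8385 + 49019) = sqrt(57404) = 2*sqrt(14351)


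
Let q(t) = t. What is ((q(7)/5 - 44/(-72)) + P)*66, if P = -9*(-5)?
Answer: 46541/15 ≈ 3102.7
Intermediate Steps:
P = 45
((q(7)/5 - 44/(-72)) + P)*66 = ((7/5 - 44/(-72)) + 45)*66 = ((7*(⅕) - 44*(-1/72)) + 45)*66 = ((7/5 + 11/18) + 45)*66 = (181/90 + 45)*66 = (4231/90)*66 = 46541/15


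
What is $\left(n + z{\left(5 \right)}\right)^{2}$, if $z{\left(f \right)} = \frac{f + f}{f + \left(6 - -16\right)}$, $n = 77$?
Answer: $\frac{4363921}{729} \approx 5986.2$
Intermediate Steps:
$z{\left(f \right)} = \frac{2 f}{22 + f}$ ($z{\left(f \right)} = \frac{2 f}{f + \left(6 + 16\right)} = \frac{2 f}{f + 22} = \frac{2 f}{22 + f}$)
$\left(n + z{\left(5 \right)}\right)^{2} = \left(77 + 2 \cdot 5 \frac{1}{22 + 5}\right)^{2} = \left(77 + 2 \cdot 5 \cdot \frac{1}{27}\right)^{2} = \left(77 + \frac{10}{27}\right)^{2} = \left(\frac{2089}{27}\right)^{2} = \frac{4363921}{729}$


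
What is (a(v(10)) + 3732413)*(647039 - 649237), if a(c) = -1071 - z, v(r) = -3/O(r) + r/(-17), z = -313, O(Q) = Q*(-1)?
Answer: -8202177690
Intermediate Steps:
O(Q) = -Q
v(r) = 3/r - r/17 (v(r) = -3*(-1/r) + r/(-17) = -(-3)/r + r*(-1/17) = 3/r - r/17)
a(c) = -758 (a(c) = -1071 - 1*(-313) = -1071 + 313 = -758)
(a(v(10)) + 3732413)*(647039 - 649237) = (-758 + 3732413)*(647039 - 649237) = 3731655*(-2198) = -8202177690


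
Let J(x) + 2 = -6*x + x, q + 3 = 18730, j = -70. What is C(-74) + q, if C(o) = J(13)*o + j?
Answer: 23615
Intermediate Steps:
q = 18727 (q = -3 + 18730 = 18727)
J(x) = -2 - 5*x (J(x) = -2 + (-6*x + x) = -2 - 5*x)
C(o) = -70 - 67*o (C(o) = (-2 - 5*13)*o - 70 = (-2 - 65)*o - 70 = -67*o - 70 = -70 - 67*o)
C(-74) + q = (-70 - 67*(-74)) + 18727 = (-70 + 4958) + 18727 = 4888 + 18727 = 23615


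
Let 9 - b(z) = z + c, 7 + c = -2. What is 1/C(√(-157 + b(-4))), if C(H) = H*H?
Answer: -1/135 ≈ -0.0074074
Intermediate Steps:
c = -9 (c = -7 - 2 = -9)
b(z) = 18 - z (b(z) = 9 - (z - 9) = 9 - (-9 + z) = 9 + (9 - z) = 18 - z)
C(H) = H²
1/C(√(-157 + b(-4))) = 1/((√(-157 + (18 - 1*(-4))))²) = 1/((√(-157 + (18 + 4)))²) = 1/((√(-157 + 22))²) = 1/((√(-135))²) = 1/((3*I*√15)²) = 1/(-135) = -1/135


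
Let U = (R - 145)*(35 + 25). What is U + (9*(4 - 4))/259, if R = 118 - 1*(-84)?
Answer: 3420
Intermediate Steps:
R = 202 (R = 118 + 84 = 202)
U = 3420 (U = (202 - 145)*(35 + 25) = 57*60 = 3420)
U + (9*(4 - 4))/259 = 3420 + (9*(4 - 4))/259 = 3420 + (9*0)*(1/259) = 3420 + 0*(1/259) = 3420 + 0 = 3420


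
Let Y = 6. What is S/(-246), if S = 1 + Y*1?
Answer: -7/246 ≈ -0.028455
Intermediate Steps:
S = 7 (S = 1 + 6*1 = 1 + 6 = 7)
S/(-246) = 7/(-246) = 7*(-1/246) = -7/246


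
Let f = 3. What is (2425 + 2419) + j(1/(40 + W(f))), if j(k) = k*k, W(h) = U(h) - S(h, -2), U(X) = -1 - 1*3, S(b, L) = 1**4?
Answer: 5933901/1225 ≈ 4844.0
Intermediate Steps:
S(b, L) = 1
U(X) = -4 (U(X) = -1 - 3 = -4)
W(h) = -5 (W(h) = -4 - 1*1 = -4 - 1 = -5)
j(k) = k**2
(2425 + 2419) + j(1/(40 + W(f))) = (2425 + 2419) + (1/(40 - 5))**2 = 4844 + (1/35)**2 = 4844 + 1/1225 = 5933901/1225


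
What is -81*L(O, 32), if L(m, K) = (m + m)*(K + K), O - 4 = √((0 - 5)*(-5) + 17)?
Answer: -41472 - 10368*√42 ≈ -1.0866e+5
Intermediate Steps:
O = 4 + √42 (O = 4 + √((0 - 5)*(-5) + 17) = 4 + √(-5*(-5) + 17) = 4 + √(25 + 17) = 4 + √42 ≈ 10.481)
L(m, K) = 4*K*m (L(m, K) = (2*m)*(2*K) = 4*K*m)
-81*L(O, 32) = -324*32*(4 + √42) = -81*(512 + 128*√42) = -41472 - 10368*√42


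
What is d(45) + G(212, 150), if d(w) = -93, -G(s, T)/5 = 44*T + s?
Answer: -34153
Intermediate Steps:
G(s, T) = -220*T - 5*s (G(s, T) = -5*(44*T + s) = -5*(s + 44*T) = -220*T - 5*s)
d(45) + G(212, 150) = -93 + (-220*150 - 5*212) = -93 + (-33000 - 1060) = -93 - 34060 = -34153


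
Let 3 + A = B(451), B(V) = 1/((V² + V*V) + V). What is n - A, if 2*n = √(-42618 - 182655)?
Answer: 1221758/407253 + I*√225273/2 ≈ 3.0 + 237.31*I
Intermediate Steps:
n = I*√225273/2 (n = √(-42618 - 182655)/2 = √(-225273)/2 = (I*√225273)/2 = I*√225273/2 ≈ 237.31*I)
B(V) = 1/(V + 2*V²) (B(V) = 1/((V² + V²) + V) = 1/(2*V² + V) = 1/(V + 2*V²))
A = -1221758/407253 (A = -3 + 1/(451*(1 + 2*451)) = -3 + 1/(451*(1 + 902)) = -3 + (1/451)/903 = -3 + (1/451)*(1/903) = -3 + 1/407253 = -1221758/407253 ≈ -3.0000)
n - A = I*√225273/2 - 1*(-1221758/407253) = I*√225273/2 + 1221758/407253 = 1221758/407253 + I*√225273/2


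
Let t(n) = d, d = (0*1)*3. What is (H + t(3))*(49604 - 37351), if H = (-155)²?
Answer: 294378325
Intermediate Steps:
H = 24025
d = 0 (d = 0*3 = 0)
t(n) = 0
(H + t(3))*(49604 - 37351) = (24025 + 0)*(49604 - 37351) = 24025*12253 = 294378325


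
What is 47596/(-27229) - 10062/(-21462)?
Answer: -1706683/1334221 ≈ -1.2792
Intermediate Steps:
47596/(-27229) - 10062/(-21462) = 47596*(-1/27229) - 10062*(-1/21462) = -652/373 + 1677/3577 = -1706683/1334221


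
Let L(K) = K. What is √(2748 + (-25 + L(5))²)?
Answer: 2*√787 ≈ 56.107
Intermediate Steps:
√(2748 + (-25 + L(5))²) = √(2748 + (-25 + 5)²) = √(2748 + (-20)²) = √(2748 + 400) = √3148 = 2*√787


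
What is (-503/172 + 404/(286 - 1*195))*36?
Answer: 213435/3913 ≈ 54.545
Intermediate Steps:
(-503/172 + 404/(286 - 1*195))*36 = (-503*1/172 + 404/(286 - 195))*36 = (-503/172 + 404/91)*36 = (23715/15652)*36 = 213435/3913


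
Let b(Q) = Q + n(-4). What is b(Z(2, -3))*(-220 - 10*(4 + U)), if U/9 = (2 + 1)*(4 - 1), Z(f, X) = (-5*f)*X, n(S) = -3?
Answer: -28890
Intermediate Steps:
Z(f, X) = -5*X*f
b(Q) = -3 + Q (b(Q) = Q - 3 = -3 + Q)
U = 81 (U = 9*((2 + 1)*(4 - 1)) = 9*(3*3) = 9*9 = 81)
b(Z(2, -3))*(-220 - 10*(4 + U)) = (-3 - 5*(-3)*2)*(-220 - 10*(4 + 81)) = (-3 + 30)*(-220 - 10*85) = 27*(-220 - 850) = 27*(-1070) = -28890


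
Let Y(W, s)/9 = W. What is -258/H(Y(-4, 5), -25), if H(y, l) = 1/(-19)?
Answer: 4902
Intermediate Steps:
Y(W, s) = 9*W
H(y, l) = -1/19
-258/H(Y(-4, 5), -25) = -258/(-1/19) = -258*(-19) = 4902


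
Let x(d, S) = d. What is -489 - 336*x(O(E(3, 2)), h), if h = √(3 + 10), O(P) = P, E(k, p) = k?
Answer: -1497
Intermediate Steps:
h = √13 ≈ 3.6056
-489 - 336*x(O(E(3, 2)), h) = -489 - 336*3 = -489 - 1008 = -1497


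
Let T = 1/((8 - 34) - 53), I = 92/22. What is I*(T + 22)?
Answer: 79902/869 ≈ 91.947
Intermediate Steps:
I = 46/11 (I = 92*(1/22) = 46/11 ≈ 4.1818)
T = -1/79 (T = 1/(-26 - 53) = 1/(-79) = -1/79 ≈ -0.012658)
I*(T + 22) = 46*(-1/79 + 22)/11 = (46/11)*(1737/79) = 79902/869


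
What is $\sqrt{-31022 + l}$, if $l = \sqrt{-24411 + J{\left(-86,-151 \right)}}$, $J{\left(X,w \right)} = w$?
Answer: $\sqrt{-31022 + i \sqrt{24562}} \approx 0.4449 + 176.13 i$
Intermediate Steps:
$l = i \sqrt{24562}$ ($l = \sqrt{-24411 - 151} = \sqrt{-24562} = i \sqrt{24562} \approx 156.72 i$)
$\sqrt{-31022 + l} = \sqrt{-31022 + i \sqrt{24562}}$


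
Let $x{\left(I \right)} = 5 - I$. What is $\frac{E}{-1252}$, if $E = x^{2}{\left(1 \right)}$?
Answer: $- \frac{4}{313} \approx -0.01278$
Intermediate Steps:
$E = 16$ ($E = \left(5 - 1\right)^{2} = 4^{2} = 16$)
$\frac{E}{-1252} = \frac{16}{-1252} = 16 \left(- \frac{1}{1252}\right) = - \frac{4}{313}$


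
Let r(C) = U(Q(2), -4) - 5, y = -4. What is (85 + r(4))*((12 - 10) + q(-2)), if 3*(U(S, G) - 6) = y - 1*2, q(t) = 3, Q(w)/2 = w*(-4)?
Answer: 420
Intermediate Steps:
Q(w) = -8*w (Q(w) = 2*(w*(-4)) = 2*(-4*w) = -8*w)
U(S, G) = 4 (U(S, G) = 6 + (-4 - 1*2)/3 = 6 + (-4 - 2)/3 = 6 + (⅓)*(-6) = 6 - 2 = 4)
r(C) = -1 (r(C) = 4 - 5 = -1)
(85 + r(4))*((12 - 10) + q(-2)) = (85 - 1)*((12 - 10) + 3) = 84*(2 + 3) = 84*5 = 420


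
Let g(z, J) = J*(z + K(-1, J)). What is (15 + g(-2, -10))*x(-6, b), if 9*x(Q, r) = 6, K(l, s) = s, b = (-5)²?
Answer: 90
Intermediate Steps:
b = 25
x(Q, r) = ⅔ (x(Q, r) = (⅑)*6 = ⅔)
g(z, J) = J*(J + z) (g(z, J) = J*(z + J) = J*(J + z))
(15 + g(-2, -10))*x(-6, b) = (15 - 10*(-10 - 2))*(⅔) = (15 - 10*(-12))*(⅔) = (15 + 120)*(⅔) = 135*(⅔) = 90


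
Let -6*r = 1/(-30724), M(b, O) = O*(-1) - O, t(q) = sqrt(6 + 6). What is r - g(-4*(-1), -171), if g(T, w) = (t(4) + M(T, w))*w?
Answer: 10780805809/184344 + 342*sqrt(3) ≈ 59074.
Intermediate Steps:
t(q) = 2*sqrt(3) (t(q) = sqrt(12) = 2*sqrt(3))
M(b, O) = -2*O (M(b, O) = -O - O = -2*O)
r = 1/184344 (r = -1/6/(-30724) = -1/6*(-1/30724) = 1/184344 ≈ 5.4246e-6)
g(T, w) = w*(-2*w + 2*sqrt(3)) (g(T, w) = (2*sqrt(3) - 2*w)*w = (-2*w + 2*sqrt(3))*w = w*(-2*w + 2*sqrt(3)))
r - g(-4*(-1), -171) = 1/184344 - 2*(-171)*(sqrt(3) - 1*(-171)) = 1/184344 - 2*(-171)*(sqrt(3) + 171) = 1/184344 - 2*(-171)*(171 + sqrt(3)) = 1/184344 - (-58482 - 342*sqrt(3)) = 1/184344 + (58482 + 342*sqrt(3)) = 10780805809/184344 + 342*sqrt(3)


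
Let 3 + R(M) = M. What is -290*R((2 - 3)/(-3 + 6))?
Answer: 2900/3 ≈ 966.67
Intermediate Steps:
R(M) = -3 + M
-290*R((2 - 3)/(-3 + 6)) = -290*(-3 + (2 - 3)/(-3 + 6)) = -290*(-3 - 1/3) = -290*(-3 - 1*⅓) = -290*(-3 - ⅓) = -290*(-10/3) = 2900/3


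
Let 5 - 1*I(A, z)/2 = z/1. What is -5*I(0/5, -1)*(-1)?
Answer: 60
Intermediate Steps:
I(A, z) = 10 - 2*z (I(A, z) = 10 - 2*z/1 = 10 - 2*z)
-5*I(0/5, -1)*(-1) = -5*(10 - 2*(-1))*(-1) = -5*(10 + 2)*(-1) = -5*12*(-1) = -60*(-1) = 60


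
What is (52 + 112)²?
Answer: 26896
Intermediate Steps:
(52 + 112)² = 164² = 26896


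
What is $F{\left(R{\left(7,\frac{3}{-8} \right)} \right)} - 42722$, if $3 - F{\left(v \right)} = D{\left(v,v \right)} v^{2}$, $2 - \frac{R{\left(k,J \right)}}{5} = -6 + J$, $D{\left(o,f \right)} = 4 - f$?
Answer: $\frac{12132047}{512} \approx 23695.0$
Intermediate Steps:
$R{\left(k,J \right)} = 40 - 5 J$ ($R{\left(k,J \right)} = 10 - 5 \left(-6 + J\right) = 10 - \left(-30 + 5 J\right) = 40 - 5 J$)
$F{\left(v \right)} = 3 - v^{2} \left(4 - v\right)$ ($F{\left(v \right)} = 3 - \left(4 - v\right) v^{2} = 3 - v^{2} \left(4 - v\right)$)
$F{\left(R{\left(7,\frac{3}{-8} \right)} \right)} - 42722 = \left(3 + \left(40 - 5 \frac{3}{-8}\right)^{2} \left(-4 + \left(40 - 5 \frac{3}{-8}\right)\right)\right) - 42722 = \left(3 + \left(40 - 5 \cdot 3 \left(- \frac{1}{8}\right)\right)^{2} \left(-4 + \left(40 - 5 \cdot 3 \left(- \frac{1}{8}\right)\right)\right)\right) - 42722 = \left(3 + \left(40 - - \frac{15}{8}\right)^{2} \left(-4 + \left(40 - - \frac{15}{8}\right)\right)\right) - 42722 = \left(3 + \left(40 + \frac{15}{8}\right)^{2} \left(-4 + \left(40 + \frac{15}{8}\right)\right)\right) - 42722 = \left(3 + \left(\frac{335}{8}\right)^{2} \left(-4 + \frac{335}{8}\right)\right) - 42722 = \left(3 + \frac{112225}{64} \cdot \frac{303}{8}\right) - 42722 = \left(3 + \frac{34004175}{512}\right) - 42722 = \frac{34005711}{512} - 42722 = \frac{12132047}{512}$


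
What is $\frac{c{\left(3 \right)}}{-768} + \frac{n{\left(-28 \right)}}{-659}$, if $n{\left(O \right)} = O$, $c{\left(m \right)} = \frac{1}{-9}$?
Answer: $\frac{194195}{4555008} \approx 0.042633$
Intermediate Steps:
$c{\left(m \right)} = - \frac{1}{9}$
$\frac{c{\left(3 \right)}}{-768} + \frac{n{\left(-28 \right)}}{-659} = - \frac{1}{9 \left(-768\right)} - \frac{28}{-659} = \left(- \frac{1}{9}\right) \left(- \frac{1}{768}\right) - - \frac{28}{659} = \frac{1}{6912} + \frac{28}{659} = \frac{194195}{4555008}$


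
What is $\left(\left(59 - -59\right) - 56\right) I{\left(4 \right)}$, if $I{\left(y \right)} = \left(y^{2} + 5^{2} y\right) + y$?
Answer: $7440$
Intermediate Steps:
$I{\left(y \right)} = y^{2} + 26 y$ ($I{\left(y \right)} = \left(y^{2} + 25 y\right) + y = y^{2} + 26 y$)
$\left(\left(59 - -59\right) - 56\right) I{\left(4 \right)} = \left(\left(59 - -59\right) - 56\right) 4 \left(26 + 4\right) = \left(\left(59 + 59\right) - 56\right) 4 \cdot 30 = \left(118 - 56\right) 120 = 62 \cdot 120 = 7440$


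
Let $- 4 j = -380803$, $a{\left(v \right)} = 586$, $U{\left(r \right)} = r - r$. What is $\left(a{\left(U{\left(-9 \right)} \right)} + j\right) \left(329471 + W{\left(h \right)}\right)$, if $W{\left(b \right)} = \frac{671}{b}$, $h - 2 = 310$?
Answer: $\frac{39385834565581}{1248} \approx 3.1559 \cdot 10^{10}$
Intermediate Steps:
$h = 312$ ($h = 2 + 310 = 312$)
$U{\left(r \right)} = 0$
$j = \frac{380803}{4}$ ($j = \left(- \frac{1}{4}\right) \left(-380803\right) = \frac{380803}{4} \approx 95201.0$)
$\left(a{\left(U{\left(-9 \right)} \right)} + j\right) \left(329471 + W{\left(h \right)}\right) = \left(586 + \frac{380803}{4}\right) \left(329471 + \frac{671}{312}\right) = \frac{383147 \left(329471 + 671 \cdot \frac{1}{312}\right)}{4} = \frac{383147 \left(329471 + \frac{671}{312}\right)}{4} = \frac{383147}{4} \cdot \frac{102795623}{312} = \frac{39385834565581}{1248}$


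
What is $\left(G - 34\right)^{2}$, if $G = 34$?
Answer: $0$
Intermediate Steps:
$\left(G - 34\right)^{2} = \left(34 - 34\right)^{2} = 0^{2} = 0$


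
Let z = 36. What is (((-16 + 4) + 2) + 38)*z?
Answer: 1008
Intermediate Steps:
(((-16 + 4) + 2) + 38)*z = (((-16 + 4) + 2) + 38)*36 = ((-12 + 2) + 38)*36 = (-10 + 38)*36 = 28*36 = 1008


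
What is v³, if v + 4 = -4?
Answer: -512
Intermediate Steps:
v = -8 (v = -4 - 4 = -8)
v³ = (-8)³ = -512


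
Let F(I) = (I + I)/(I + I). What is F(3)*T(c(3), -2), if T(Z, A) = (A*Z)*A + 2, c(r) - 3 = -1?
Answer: 10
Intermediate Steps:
c(r) = 2 (c(r) = 3 - 1 = 2)
T(Z, A) = 2 + Z*A² (T(Z, A) = Z*A² + 2 = 2 + Z*A²)
F(I) = 1 (F(I) = (2*I)/((2*I)) = (2*I)*(1/(2*I)) = 1)
F(3)*T(c(3), -2) = 1*(2 + 2*(-2)²) = 1*(2 + 2*4) = 1*(2 + 8) = 1*10 = 10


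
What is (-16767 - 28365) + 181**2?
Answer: -12371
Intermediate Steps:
(-16767 - 28365) + 181**2 = -45132 + 32761 = -12371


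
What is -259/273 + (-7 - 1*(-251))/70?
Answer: 3463/1365 ≈ 2.5370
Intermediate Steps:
-259/273 + (-7 - 1*(-251))/70 = -259*1/273 + (-7 + 251)*(1/70) = -37/39 + 244*(1/70) = -37/39 + 122/35 = 3463/1365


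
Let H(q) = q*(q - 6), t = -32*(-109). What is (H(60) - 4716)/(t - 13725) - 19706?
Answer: -201728846/10237 ≈ -19706.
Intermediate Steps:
t = 3488
H(q) = q*(-6 + q)
(H(60) - 4716)/(t - 13725) - 19706 = (60*(-6 + 60) - 4716)/(3488 - 13725) - 19706 = (60*54 - 4716)/(-10237) - 19706 = (3240 - 4716)*(-1/10237) - 19706 = -1476*(-1/10237) - 19706 = 1476/10237 - 19706 = -201728846/10237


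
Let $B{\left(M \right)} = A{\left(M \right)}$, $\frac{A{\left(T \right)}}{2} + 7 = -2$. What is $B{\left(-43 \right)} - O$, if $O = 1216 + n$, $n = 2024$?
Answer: $-3258$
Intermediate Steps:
$A{\left(T \right)} = -18$ ($A{\left(T \right)} = -14 + 2 \left(-2\right) = -14 - 4 = -18$)
$B{\left(M \right)} = -18$
$O = 3240$ ($O = 1216 + 2024 = 3240$)
$B{\left(-43 \right)} - O = -18 - 3240 = -3258$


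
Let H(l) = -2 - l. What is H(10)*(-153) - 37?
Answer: 1799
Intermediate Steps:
H(10)*(-153) - 37 = (-2 - 1*10)*(-153) - 37 = (-2 - 10)*(-153) - 37 = -12*(-153) - 37 = 1836 - 37 = 1799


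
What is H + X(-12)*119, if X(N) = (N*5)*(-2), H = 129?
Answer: 14409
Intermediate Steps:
X(N) = -10*N (X(N) = (5*N)*(-2) = -10*N)
H + X(-12)*119 = 129 - 10*(-12)*119 = 129 + 120*119 = 129 + 14280 = 14409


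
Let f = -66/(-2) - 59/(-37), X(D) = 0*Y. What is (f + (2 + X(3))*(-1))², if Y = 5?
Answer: 1454436/1369 ≈ 1062.4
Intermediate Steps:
X(D) = 0 (X(D) = 0*5 = 0)
f = 1280/37 (f = -66*(-½) - 59*(-1/37) = 33 + 59/37 = 1280/37 ≈ 34.595)
(f + (2 + X(3))*(-1))² = (1280/37 + (2 + 0)*(-1))² = (1280/37 + 2*(-1))² = (1280/37 - 2)² = (1206/37)² = 1454436/1369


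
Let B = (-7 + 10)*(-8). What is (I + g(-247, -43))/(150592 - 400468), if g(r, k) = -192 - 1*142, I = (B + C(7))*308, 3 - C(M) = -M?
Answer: 2323/124938 ≈ 0.018593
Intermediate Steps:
C(M) = 3 + M (C(M) = 3 - (-1)*M = 3 + M)
B = -24 (B = 3*(-8) = -24)
I = -4312 (I = (-24 + (3 + 7))*308 = (-24 + 10)*308 = -14*308 = -4312)
g(r, k) = -334 (g(r, k) = -192 - 142 = -334)
(I + g(-247, -43))/(150592 - 400468) = (-4312 - 334)/(150592 - 400468) = -4646/(-249876) = -4646*(-1/249876) = 2323/124938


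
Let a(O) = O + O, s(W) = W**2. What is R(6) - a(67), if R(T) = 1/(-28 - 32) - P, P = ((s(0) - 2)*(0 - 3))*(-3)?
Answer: -6961/60 ≈ -116.02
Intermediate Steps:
a(O) = 2*O
P = -18 (P = ((0**2 - 2)*(0 - 3))*(-3) = ((0 - 2)*(-3))*(-3) = -2*(-3)*(-3) = 6*(-3) = -18)
R(T) = 1079/60 (R(T) = 1/(-28 - 32) - 1*(-18) = 1/(-60) + 18 = -1/60 + 18 = 1079/60)
R(6) - a(67) = 1079/60 - 2*67 = 1079/60 - 1*134 = 1079/60 - 134 = -6961/60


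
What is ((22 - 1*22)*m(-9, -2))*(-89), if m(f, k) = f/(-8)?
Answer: 0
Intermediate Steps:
m(f, k) = -f/8 (m(f, k) = f*(-⅛) = -f/8)
((22 - 1*22)*m(-9, -2))*(-89) = ((22 - 1*22)*(-⅛*(-9)))*(-89) = ((22 - 22)*(9/8))*(-89) = (0*(9/8))*(-89) = 0*(-89) = 0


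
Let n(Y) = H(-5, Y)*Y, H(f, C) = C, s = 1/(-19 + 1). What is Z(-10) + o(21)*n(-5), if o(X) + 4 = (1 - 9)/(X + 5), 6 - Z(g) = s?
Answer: -23783/234 ≈ -101.64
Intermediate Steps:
s = -1/18 (s = 1/(-18) = -1/18 ≈ -0.055556)
Z(g) = 109/18 (Z(g) = 6 - 1*(-1/18) = 6 + 1/18 = 109/18)
n(Y) = Y**2 (n(Y) = Y*Y = Y**2)
o(X) = -4 - 8/(5 + X) (o(X) = -4 + (1 - 9)/(X + 5) = -4 - 8/(5 + X))
Z(-10) + o(21)*n(-5) = 109/18 + (4*(-7 - 1*21)/(5 + 21))*(-5)**2 = 109/18 + (4*(-7 - 21)/26)*25 = 109/18 + (4*(1/26)*(-28))*25 = 109/18 - 56/13*25 = 109/18 - 1400/13 = -23783/234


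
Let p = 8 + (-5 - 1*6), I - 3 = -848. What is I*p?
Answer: 2535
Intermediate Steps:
I = -845 (I = 3 - 848 = -845)
p = -3 (p = 8 + (-5 - 6) = 8 - 11 = -3)
I*p = -845*(-3) = 2535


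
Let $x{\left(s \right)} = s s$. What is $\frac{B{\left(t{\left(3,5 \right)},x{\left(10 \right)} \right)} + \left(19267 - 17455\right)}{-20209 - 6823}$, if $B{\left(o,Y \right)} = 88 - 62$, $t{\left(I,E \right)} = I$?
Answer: $- \frac{919}{13516} \approx -0.067994$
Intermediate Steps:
$x{\left(s \right)} = s^{2}$
$B{\left(o,Y \right)} = 26$ ($B{\left(o,Y \right)} = 88 - 62 = 26$)
$\frac{B{\left(t{\left(3,5 \right)},x{\left(10 \right)} \right)} + \left(19267 - 17455\right)}{-20209 - 6823} = \frac{26 + \left(19267 - 17455\right)}{-20209 - 6823} = \frac{26 + 1812}{-27032} = 1838 \left(- \frac{1}{27032}\right) = - \frac{919}{13516}$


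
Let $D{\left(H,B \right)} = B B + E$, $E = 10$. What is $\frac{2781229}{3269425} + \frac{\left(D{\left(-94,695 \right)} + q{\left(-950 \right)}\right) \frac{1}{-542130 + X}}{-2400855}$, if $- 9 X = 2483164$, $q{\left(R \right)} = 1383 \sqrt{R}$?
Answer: $\frac{12653984522413153}{14875165398477850} + \frac{4149 i \sqrt{38}}{1178393093038} \approx 0.85068 + 2.1704 \cdot 10^{-8} i$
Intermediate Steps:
$X = - \frac{2483164}{9}$ ($X = \left(- \frac{1}{9}\right) 2483164 = - \frac{2483164}{9} \approx -2.7591 \cdot 10^{5}$)
$D{\left(H,B \right)} = 10 + B^{2}$ ($D{\left(H,B \right)} = B B + 10 = B^{2} + 10 = 10 + B^{2}$)
$\frac{2781229}{3269425} + \frac{\left(D{\left(-94,695 \right)} + q{\left(-950 \right)}\right) \frac{1}{-542130 + X}}{-2400855} = \frac{2781229}{3269425} + \frac{\left(\left(10 + 695^{2}\right) + 1383 \sqrt{-950}\right) \frac{1}{-542130 - \frac{2483164}{9}}}{-2400855} = 2781229 \cdot \frac{1}{3269425} + \frac{\left(10 + 483025\right) + 1383 \cdot 5 i \sqrt{38}}{- \frac{7362334}{9}} \left(- \frac{1}{2400855}\right) = \frac{2781229}{3269425} + \left(483035 + 6915 i \sqrt{38}\right) \left(- \frac{9}{7362334}\right) \left(- \frac{1}{2400855}\right) = \frac{2781229}{3269425} + \left(- \frac{16785}{28426} - \frac{62235 i \sqrt{38}}{7362334}\right) \left(- \frac{1}{2400855}\right) = \frac{2781229}{3269425} + \left(\frac{1119}{4549780282} + \frac{4149 i \sqrt{38}}{1178393093038}\right) = \frac{12653984522413153}{14875165398477850} + \frac{4149 i \sqrt{38}}{1178393093038}$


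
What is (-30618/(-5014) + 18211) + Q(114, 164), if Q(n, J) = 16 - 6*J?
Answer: 43243510/2507 ≈ 17249.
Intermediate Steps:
Q(n, J) = 16 - 6*J
(-30618/(-5014) + 18211) + Q(114, 164) = (-30618/(-5014) + 18211) + (16 - 6*164) = (-30618*(-1/5014) + 18211) + (16 - 984) = (15309/2507 + 18211) - 968 = 45670286/2507 - 968 = 43243510/2507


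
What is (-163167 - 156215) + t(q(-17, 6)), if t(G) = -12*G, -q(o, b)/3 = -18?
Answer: -320030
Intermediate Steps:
q(o, b) = 54 (q(o, b) = -3*(-18) = 54)
(-163167 - 156215) + t(q(-17, 6)) = (-163167 - 156215) - 12*54 = -319382 - 648 = -320030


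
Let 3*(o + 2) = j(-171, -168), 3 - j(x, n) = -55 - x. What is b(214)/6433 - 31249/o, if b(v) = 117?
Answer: 12307926/15623 ≈ 787.81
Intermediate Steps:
j(x, n) = 58 + x (j(x, n) = 3 - (-55 - x) = 3 + (55 + x) = 58 + x)
o = -119/3 (o = -2 + (58 - 171)/3 = -2 + (1/3)*(-113) = -2 - 113/3 = -119/3 ≈ -39.667)
b(214)/6433 - 31249/o = 117/6433 - 31249/(-119/3) = 117*(1/6433) - 31249*(-3/119) = 117/6433 + 93747/119 = 12307926/15623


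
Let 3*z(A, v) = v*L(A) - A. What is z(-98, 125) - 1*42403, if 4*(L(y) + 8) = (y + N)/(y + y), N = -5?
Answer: -33475383/784 ≈ -42698.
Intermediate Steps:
L(y) = -8 + (-5 + y)/(8*y) (L(y) = -8 + ((y - 5)/(y + y))/4 = -8 + ((-5 + y)/((2*y)))/4 = -8 + ((-5 + y)*(1/(2*y)))/4 = -8 + ((-5 + y)/(2*y))/4 = -8 + (-5 + y)/(8*y))
z(A, v) = -A/3 + v*(-5 - 63*A)/(24*A) (z(A, v) = (v*((-5 - 63*A)/(8*A)) - A)/3 = (v*(-5 - 63*A)/(8*A) - A)/3 = (-A + v*(-5 - 63*A)/(8*A))/3 = -A/3 + v*(-5 - 63*A)/(24*A))
z(-98, 125) - 1*42403 = (1/24)*(-8*(-98)² - 1*125*(5 + 63*(-98)))/(-98) - 1*42403 = (1/24)*(-1/98)*(-8*9604 - 1*125*(5 - 6174)) - 42403 = (1/24)*(-1/98)*(-76832 - 1*125*(-6169)) - 42403 = (1/24)*(-1/98)*(-76832 + 771125) - 42403 = (1/24)*(-1/98)*694293 - 42403 = -231431/784 - 42403 = -33475383/784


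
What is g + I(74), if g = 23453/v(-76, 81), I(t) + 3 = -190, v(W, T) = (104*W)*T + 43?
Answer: -123578386/640181 ≈ -193.04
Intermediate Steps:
v(W, T) = 43 + 104*T*W (v(W, T) = 104*T*W + 43 = 43 + 104*T*W)
I(t) = -193 (I(t) = -3 - 190 = -193)
g = -23453/640181 (g = 23453/(43 + 104*81*(-76)) = 23453/(43 - 640224) = 23453/(-640181) = 23453*(-1/640181) = -23453/640181 ≈ -0.036635)
g + I(74) = -23453/640181 - 193 = -123578386/640181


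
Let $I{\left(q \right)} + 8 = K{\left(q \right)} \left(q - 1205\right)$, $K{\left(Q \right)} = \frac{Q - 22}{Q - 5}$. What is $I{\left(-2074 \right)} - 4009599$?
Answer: $- \frac{2780948579}{693} \approx -4.0129 \cdot 10^{6}$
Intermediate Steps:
$K{\left(Q \right)} = \frac{-22 + Q}{-5 + Q}$
$I{\left(q \right)} = -8 + \frac{\left(-1205 + q\right) \left(-22 + q\right)}{-5 + q}$ ($I{\left(q \right)} = -8 + \frac{-22 + q}{-5 + q} \left(q - 1205\right) = -8 + \frac{-22 + q}{-5 + q} \left(-1205 + q\right) = -8 + \frac{\left(-1205 + q\right) \left(-22 + q\right)}{-5 + q}$)
$I{\left(-2074 \right)} - 4009599 = \frac{26550 + \left(-2074\right)^{2} - -2561390}{-5 - 2074} - 4009599 = \frac{26550 + 4301476 + 2561390}{-2079} - 4009599 = \left(- \frac{1}{2079}\right) 6889416 - 4009599 = - \frac{2296472}{693} - 4009599 = - \frac{2780948579}{693}$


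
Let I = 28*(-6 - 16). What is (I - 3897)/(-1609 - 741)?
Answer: 4513/2350 ≈ 1.9204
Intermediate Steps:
I = -616 (I = 28*(-22) = -616)
(I - 3897)/(-1609 - 741) = (-616 - 3897)/(-1609 - 741) = -4513/(-2350) = -4513*(-1/2350) = 4513/2350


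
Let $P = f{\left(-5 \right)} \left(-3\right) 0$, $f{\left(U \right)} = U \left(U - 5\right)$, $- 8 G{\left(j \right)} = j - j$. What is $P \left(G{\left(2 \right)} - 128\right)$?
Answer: $0$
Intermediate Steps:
$G{\left(j \right)} = 0$ ($G{\left(j \right)} = - \frac{j - j}{8} = \left(- \frac{1}{8}\right) 0 = 0$)
$f{\left(U \right)} = U \left(-5 + U\right)$
$P = 0$ ($P = - 5 \left(-5 - 5\right) \left(-3\right) 0 = \left(-5\right) \left(-10\right) \left(-3\right) 0 = 50 \left(-3\right) 0 = \left(-150\right) 0 = 0$)
$P \left(G{\left(2 \right)} - 128\right) = 0 \left(0 - 128\right) = 0 \left(-128\right) = 0$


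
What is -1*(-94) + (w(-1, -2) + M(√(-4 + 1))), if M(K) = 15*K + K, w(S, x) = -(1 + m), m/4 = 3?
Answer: 81 + 16*I*√3 ≈ 81.0 + 27.713*I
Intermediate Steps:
m = 12 (m = 4*3 = 12)
w(S, x) = -13 (w(S, x) = -(1 + 12) = -1*13 = -13)
M(K) = 16*K
-1*(-94) + (w(-1, -2) + M(√(-4 + 1))) = -1*(-94) + (-13 + 16*√(-4 + 1)) = 94 + (-13 + 16*√(-3)) = 94 + (-13 + 16*(I*√3)) = 94 + (-13 + 16*I*√3) = 81 + 16*I*√3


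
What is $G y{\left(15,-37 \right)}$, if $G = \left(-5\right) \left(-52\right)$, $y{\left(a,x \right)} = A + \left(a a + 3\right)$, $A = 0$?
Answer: $59280$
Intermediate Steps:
$y{\left(a,x \right)} = 3 + a^{2}$ ($y{\left(a,x \right)} = 0 + \left(a a + 3\right) = 0 + \left(a^{2} + 3\right) = 0 + \left(3 + a^{2}\right) = 3 + a^{2}$)
$G = 260$
$G y{\left(15,-37 \right)} = 260 \left(3 + 15^{2}\right) = 260 \left(3 + 225\right) = 260 \cdot 228 = 59280$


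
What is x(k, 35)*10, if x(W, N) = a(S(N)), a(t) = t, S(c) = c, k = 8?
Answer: 350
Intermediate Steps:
x(W, N) = N
x(k, 35)*10 = 35*10 = 350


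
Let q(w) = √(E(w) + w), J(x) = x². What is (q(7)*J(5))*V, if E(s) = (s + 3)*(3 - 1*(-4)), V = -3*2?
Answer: -150*√77 ≈ -1316.2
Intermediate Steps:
V = -6
E(s) = 21 + 7*s (E(s) = (3 + s)*(3 + 4) = (3 + s)*7 = 21 + 7*s)
q(w) = √(21 + 8*w) (q(w) = √((21 + 7*w) + w) = √(21 + 8*w))
(q(7)*J(5))*V = (√(21 + 8*7)*5²)*(-6) = (√(21 + 56)*25)*(-6) = (√77*25)*(-6) = (25*√77)*(-6) = -150*√77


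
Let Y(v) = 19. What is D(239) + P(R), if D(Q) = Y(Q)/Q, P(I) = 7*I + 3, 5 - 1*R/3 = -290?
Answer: 1481341/239 ≈ 6198.1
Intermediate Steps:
R = 885 (R = 15 - 3*(-290) = 15 + 870 = 885)
P(I) = 3 + 7*I
D(Q) = 19/Q
D(239) + P(R) = 19/239 + (3 + 7*885) = 19*(1/239) + (3 + 6195) = 19/239 + 6198 = 1481341/239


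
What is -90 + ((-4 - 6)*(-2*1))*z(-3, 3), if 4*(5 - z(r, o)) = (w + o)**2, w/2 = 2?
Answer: -235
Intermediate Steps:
w = 4 (w = 2*2 = 4)
z(r, o) = 5 - (4 + o)**2/4
-90 + ((-4 - 6)*(-2*1))*z(-3, 3) = -90 + ((-4 - 6)*(-2*1))*(5 - (4 + 3)**2/4) = -90 + (-10*(-2))*(5 - 1/4*7**2) = -90 + 20*(5 - 1/4*49) = -90 + 20*(5 - 49/4) = -90 + 20*(-29/4) = -90 - 145 = -235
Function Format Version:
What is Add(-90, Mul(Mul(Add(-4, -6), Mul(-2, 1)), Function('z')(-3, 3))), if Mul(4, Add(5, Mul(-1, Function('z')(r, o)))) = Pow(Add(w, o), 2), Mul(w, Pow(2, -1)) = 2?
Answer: -235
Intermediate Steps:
w = 4 (w = Mul(2, 2) = 4)
Function('z')(r, o) = Add(5, Mul(Rational(-1, 4), Pow(Add(4, o), 2)))
Add(-90, Mul(Mul(Add(-4, -6), Mul(-2, 1)), Function('z')(-3, 3))) = Add(-90, Mul(Mul(Add(-4, -6), Mul(-2, 1)), Add(5, Mul(Rational(-1, 4), Pow(Add(4, 3), 2))))) = Add(-90, Mul(Mul(-10, -2), Add(5, Mul(Rational(-1, 4), Pow(7, 2))))) = Add(-90, Mul(20, Add(5, Mul(Rational(-1, 4), 49)))) = Add(-90, Mul(20, Add(5, Rational(-49, 4)))) = Add(-90, Mul(20, Rational(-29, 4))) = Add(-90, -145) = -235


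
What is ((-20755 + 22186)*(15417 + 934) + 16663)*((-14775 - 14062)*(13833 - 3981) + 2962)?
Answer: -6652165968676928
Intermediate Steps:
((-20755 + 22186)*(15417 + 934) + 16663)*((-14775 - 14062)*(13833 - 3981) + 2962) = (1431*16351 + 16663)*(-28837*9852 + 2962) = (23398281 + 16663)*(-284102124 + 2962) = 23414944*(-284099162) = -6652165968676928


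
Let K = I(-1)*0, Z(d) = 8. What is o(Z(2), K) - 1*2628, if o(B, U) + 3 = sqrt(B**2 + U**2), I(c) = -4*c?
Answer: -2623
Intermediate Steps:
K = 0 (K = -4*(-1)*0 = 4*0 = 0)
o(B, U) = -3 + sqrt(B**2 + U**2)
o(Z(2), K) - 1*2628 = (-3 + sqrt(8**2 + 0**2)) - 1*2628 = (-3 + sqrt(64 + 0)) - 2628 = (-3 + sqrt(64)) - 2628 = (-3 + 8) - 2628 = 5 - 2628 = -2623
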